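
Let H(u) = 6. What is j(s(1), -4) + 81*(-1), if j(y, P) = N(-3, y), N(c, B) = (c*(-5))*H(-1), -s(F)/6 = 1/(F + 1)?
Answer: 9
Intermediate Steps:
s(F) = -6/(1 + F) (s(F) = -6/(F + 1) = -6/(1 + F))
N(c, B) = -30*c (N(c, B) = (c*(-5))*6 = -5*c*6 = -30*c)
j(y, P) = 90 (j(y, P) = -30*(-3) = 90)
j(s(1), -4) + 81*(-1) = 90 + 81*(-1) = 90 - 81 = 9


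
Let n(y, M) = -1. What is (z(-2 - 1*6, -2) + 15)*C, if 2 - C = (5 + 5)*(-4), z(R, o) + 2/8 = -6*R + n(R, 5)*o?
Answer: 5439/2 ≈ 2719.5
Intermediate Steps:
z(R, o) = -1/4 - o - 6*R (z(R, o) = -1/4 + (-6*R - o) = -1/4 + (-o - 6*R) = -1/4 - o - 6*R)
C = 42 (C = 2 - (5 + 5)*(-4) = 2 - 10*(-4) = 2 - 1*(-40) = 2 + 40 = 42)
(z(-2 - 1*6, -2) + 15)*C = ((-1/4 - 1*(-2) - 6*(-2 - 1*6)) + 15)*42 = ((-1/4 + 2 - 6*(-2 - 6)) + 15)*42 = ((-1/4 + 2 - 6*(-8)) + 15)*42 = ((-1/4 + 2 + 48) + 15)*42 = (199/4 + 15)*42 = (259/4)*42 = 5439/2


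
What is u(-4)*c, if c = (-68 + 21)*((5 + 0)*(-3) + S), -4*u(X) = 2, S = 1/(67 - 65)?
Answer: -1363/4 ≈ -340.75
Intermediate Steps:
S = 1/2 ≈ 0.50000
u(X) = -1/2 (u(X) = -1/4*2 = -1/2)
c = 1363/2 (c = (-68 + 21)*((5 + 0)*(-3) + 1/2) = -47*(5*(-3) + 1/2) = -47*(-15 + 1/2) = -47*(-29/2) = 1363/2 ≈ 681.50)
u(-4)*c = -1/2*1363/2 = -1363/4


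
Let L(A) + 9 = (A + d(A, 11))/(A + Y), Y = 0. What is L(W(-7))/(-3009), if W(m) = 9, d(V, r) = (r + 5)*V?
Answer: -8/3009 ≈ -0.0026587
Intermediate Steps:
d(V, r) = V*(5 + r) (d(V, r) = (5 + r)*V = V*(5 + r))
L(A) = 8 (L(A) = -9 + (A + A*(5 + 11))/(A + 0) = -9 + (A + A*16)/A = -9 + (A + 16*A)/A = -9 + (17*A)/A = -9 + 17 = 8)
L(W(-7))/(-3009) = 8/(-3009) = 8*(-1/3009) = -8/3009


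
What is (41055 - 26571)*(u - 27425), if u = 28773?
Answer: 19524432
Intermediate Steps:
(41055 - 26571)*(u - 27425) = (41055 - 26571)*(28773 - 27425) = 14484*1348 = 19524432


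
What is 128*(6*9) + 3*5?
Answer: 6927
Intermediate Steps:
128*(6*9) + 3*5 = 128*54 + 15 = 6912 + 15 = 6927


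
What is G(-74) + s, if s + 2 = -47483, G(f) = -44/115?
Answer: -5460819/115 ≈ -47485.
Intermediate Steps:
G(f) = -44/115 (G(f) = -44*1/115 = -44/115)
s = -47485 (s = -2 - 47483 = -47485)
G(-74) + s = -44/115 - 47485 = -5460819/115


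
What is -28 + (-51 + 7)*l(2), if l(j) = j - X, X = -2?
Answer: -204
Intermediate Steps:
l(j) = 2 + j (l(j) = j - 1*(-2) = j + 2 = 2 + j)
-28 + (-51 + 7)*l(2) = -28 + (-51 + 7)*(2 + 2) = -28 - 44*4 = -28 - 176 = -204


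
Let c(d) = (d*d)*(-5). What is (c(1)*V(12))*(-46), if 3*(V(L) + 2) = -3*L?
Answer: -3220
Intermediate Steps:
c(d) = -5*d² (c(d) = d²*(-5) = -5*d²)
V(L) = -2 - L (V(L) = -2 + (-3*L)/3 = -2 - L)
(c(1)*V(12))*(-46) = ((-5*1²)*(-2 - 1*12))*(-46) = ((-5*1)*(-2 - 12))*(-46) = -5*(-14)*(-46) = 70*(-46) = -3220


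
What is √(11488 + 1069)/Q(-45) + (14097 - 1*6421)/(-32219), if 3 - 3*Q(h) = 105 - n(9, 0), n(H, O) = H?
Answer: -76/319 - √12557/31 ≈ -3.8530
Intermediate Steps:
Q(h) = -31 (Q(h) = 1 - (105 - 1*9)/3 = 1 - (105 - 9)/3 = 1 - ⅓*96 = 1 - 32 = -31)
√(11488 + 1069)/Q(-45) + (14097 - 1*6421)/(-32219) = √(11488 + 1069)/(-31) + (14097 - 1*6421)/(-32219) = √12557*(-1/31) + (14097 - 6421)*(-1/32219) = -√12557/31 + 7676*(-1/32219) = -√12557/31 - 76/319 = -76/319 - √12557/31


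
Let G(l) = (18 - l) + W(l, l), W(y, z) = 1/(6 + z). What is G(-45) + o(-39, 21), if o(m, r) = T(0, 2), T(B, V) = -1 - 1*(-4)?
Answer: 2573/39 ≈ 65.974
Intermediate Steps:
T(B, V) = 3 (T(B, V) = -1 + 4 = 3)
o(m, r) = 3
G(l) = 18 + 1/(6 + l) - l (G(l) = (18 - l) + 1/(6 + l) = 18 + 1/(6 + l) - l)
G(-45) + o(-39, 21) = (1 + (6 - 45)*(18 - 1*(-45)))/(6 - 45) + 3 = (1 - 39*(18 + 45))/(-39) + 3 = -(1 - 39*63)/39 + 3 = -(1 - 2457)/39 + 3 = -1/39*(-2456) + 3 = 2456/39 + 3 = 2573/39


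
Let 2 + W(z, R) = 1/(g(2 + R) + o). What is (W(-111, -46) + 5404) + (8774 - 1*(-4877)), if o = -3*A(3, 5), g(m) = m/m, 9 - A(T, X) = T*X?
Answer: 362008/19 ≈ 19053.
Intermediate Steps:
A(T, X) = 9 - T*X
g(m) = 1
o = 18 (o = -3*(9 - 1*3*5) = -3*(9 - 15) = -3*(-6) = 18)
W(z, R) = -37/19 (W(z, R) = -2 + 1/(1 + 18) = -2 + 1/19 = -37/19)
(W(-111, -46) + 5404) + (8774 - 1*(-4877)) = (-37/19 + 5404) + (8774 - 1*(-4877)) = 102639/19 + (8774 + 4877) = 102639/19 + 13651 = 362008/19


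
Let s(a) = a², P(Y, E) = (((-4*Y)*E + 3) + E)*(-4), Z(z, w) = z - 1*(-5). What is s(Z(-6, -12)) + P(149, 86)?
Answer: 204669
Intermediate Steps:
Z(z, w) = 5 + z (Z(z, w) = z + 5 = 5 + z)
P(Y, E) = -12 - 4*E + 16*E*Y (P(Y, E) = ((-4*E*Y + 3) + E)*(-4) = ((3 - 4*E*Y) + E)*(-4) = (3 + E - 4*E*Y)*(-4) = -12 - 4*E + 16*E*Y)
s(Z(-6, -12)) + P(149, 86) = (5 - 6)² + (-12 - 4*86 + 16*86*149) = (-1)² + (-12 - 344 + 205024) = 1 + 204668 = 204669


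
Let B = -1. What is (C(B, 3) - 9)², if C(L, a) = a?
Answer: 36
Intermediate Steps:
(C(B, 3) - 9)² = (3 - 9)² = (-6)² = 36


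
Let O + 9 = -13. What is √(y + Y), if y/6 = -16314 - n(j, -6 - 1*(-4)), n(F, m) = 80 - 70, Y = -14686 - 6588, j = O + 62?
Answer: I*√119218 ≈ 345.28*I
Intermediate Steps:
O = -22 (O = -9 - 13 = -22)
j = 40 (j = -22 + 62 = 40)
Y = -21274
n(F, m) = 10
y = -97944 (y = 6*(-16314 - 1*10) = 6*(-16314 - 10) = 6*(-16324) = -97944)
√(y + Y) = √(-97944 - 21274) = √(-119218) = I*√119218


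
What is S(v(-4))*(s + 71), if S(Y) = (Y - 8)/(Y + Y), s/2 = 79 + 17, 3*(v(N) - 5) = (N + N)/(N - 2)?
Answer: -6049/98 ≈ -61.724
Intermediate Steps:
v(N) = 5 + 2*N/(3*(-2 + N)) (v(N) = 5 + ((N + N)/(N - 2))/3 = 5 + ((2*N)/(-2 + N))/3 = 5 + (2*N/(-2 + N))/3 = 5 + 2*N/(3*(-2 + N)))
s = 192 (s = 2*(79 + 17) = 2*96 = 192)
S(Y) = (-8 + Y)/(2*Y) (S(Y) = (-8 + Y)/((2*Y)) = (-8 + Y)*(1/(2*Y)) = (-8 + Y)/(2*Y))
S(v(-4))*(s + 71) = ((-8 + (-30 + 17*(-4))/(3*(-2 - 4)))/(2*(((-30 + 17*(-4))/(3*(-2 - 4))))))*(192 + 71) = ((-8 + (⅓)*(-30 - 68)/(-6))/(2*(((⅓)*(-30 - 68)/(-6)))))*263 = ((-8 + (⅓)*(-⅙)*(-98))/(2*(((⅓)*(-⅙)*(-98)))))*263 = ((-8 + 49/9)/(2*(49/9)))*263 = ((½)*(9/49)*(-23/9))*263 = -23/98*263 = -6049/98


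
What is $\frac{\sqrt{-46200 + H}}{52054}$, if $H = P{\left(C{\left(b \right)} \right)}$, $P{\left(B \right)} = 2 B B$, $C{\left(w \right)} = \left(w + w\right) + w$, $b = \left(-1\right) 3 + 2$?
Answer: $\frac{i \sqrt{46182}}{52054} \approx 0.0041284 i$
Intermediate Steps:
$b = -1$ ($b = -3 + 2 = -1$)
$C{\left(w \right)} = 3 w$ ($C{\left(w \right)} = 2 w + w = 3 w$)
$P{\left(B \right)} = 2 B^{2}$
$H = 18$ ($H = 2 \left(3 \left(-1\right)\right)^{2} = 2 \left(-3\right)^{2} = 2 \cdot 9 = 18$)
$\frac{\sqrt{-46200 + H}}{52054} = \frac{\sqrt{-46200 + 18}}{52054} = \sqrt{-46182} \cdot \frac{1}{52054} = i \sqrt{46182} \cdot \frac{1}{52054} = \frac{i \sqrt{46182}}{52054}$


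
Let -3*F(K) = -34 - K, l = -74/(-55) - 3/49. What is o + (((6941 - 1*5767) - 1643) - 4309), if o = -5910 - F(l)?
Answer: -28835857/2695 ≈ -10700.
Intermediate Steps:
l = 3461/2695 (l = -74*(-1/55) - 3*1/49 = 74/55 - 3/49 = 3461/2695 ≈ 1.2842)
F(K) = 34/3 + K/3 (F(K) = -(-34 - K)/3 = 34/3 + K/3)
o = -15959147/2695 (o = -5910 - (34/3 + (⅓)*(3461/2695)) = -5910 - (34/3 + 3461/8085) = -5910 - 1*31697/2695 = -5910 - 31697/2695 = -15959147/2695 ≈ -5921.8)
o + (((6941 - 1*5767) - 1643) - 4309) = -15959147/2695 + (((6941 - 1*5767) - 1643) - 4309) = -15959147/2695 + (((6941 - 5767) - 1643) - 4309) = -15959147/2695 + ((1174 - 1643) - 4309) = -15959147/2695 + (-469 - 4309) = -15959147/2695 - 4778 = -28835857/2695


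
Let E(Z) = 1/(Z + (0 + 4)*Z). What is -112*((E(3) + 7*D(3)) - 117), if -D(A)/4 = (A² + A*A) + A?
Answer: 1184288/15 ≈ 78953.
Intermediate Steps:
D(A) = -8*A² - 4*A (D(A) = -4*((A² + A*A) + A) = -4*((A² + A²) + A) = -4*(2*A² + A) = -4*(A + 2*A²) = -8*A² - 4*A)
E(Z) = 1/(5*Z) (E(Z) = 1/(Z + 4*Z) = 1/(5*Z))
-112*((E(3) + 7*D(3)) - 117) = -112*(((⅕)/3 + 7*(-4*3*(1 + 2*3))) - 117) = -112*(((⅕)*(⅓) + 7*(-4*3*(1 + 6))) - 117) = -112*((1/15 + 7*(-4*3*7)) - 117) = -112*((1/15 + 7*(-84)) - 117) = -112*((1/15 - 588) - 117) = -112*(-8819/15 - 117) = -112*(-10574/15) = 1184288/15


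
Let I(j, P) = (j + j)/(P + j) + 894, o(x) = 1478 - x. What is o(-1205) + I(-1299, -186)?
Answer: 1771481/495 ≈ 3578.8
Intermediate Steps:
I(j, P) = 894 + 2*j/(P + j) (I(j, P) = (2*j)/(P + j) + 894 = 2*j/(P + j) + 894 = 894 + 2*j/(P + j))
o(-1205) + I(-1299, -186) = (1478 - 1*(-1205)) + 2*(447*(-186) + 448*(-1299))/(-186 - 1299) = (1478 + 1205) + 2*(-83142 - 581952)/(-1485) = 2683 + 2*(-1/1485)*(-665094) = 2683 + 443396/495 = 1771481/495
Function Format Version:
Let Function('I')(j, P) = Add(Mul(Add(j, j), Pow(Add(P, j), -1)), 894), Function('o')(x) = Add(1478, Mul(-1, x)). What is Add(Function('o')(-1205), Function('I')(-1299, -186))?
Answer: Rational(1771481, 495) ≈ 3578.8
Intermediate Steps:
Function('I')(j, P) = Add(894, Mul(2, j, Pow(Add(P, j), -1))) (Function('I')(j, P) = Add(Mul(Mul(2, j), Pow(Add(P, j), -1)), 894) = Add(Mul(2, j, Pow(Add(P, j), -1)), 894) = Add(894, Mul(2, j, Pow(Add(P, j), -1))))
Add(Function('o')(-1205), Function('I')(-1299, -186)) = Add(Add(1478, Mul(-1, -1205)), Mul(2, Pow(Add(-186, -1299), -1), Add(Mul(447, -186), Mul(448, -1299)))) = Add(Add(1478, 1205), Mul(2, Pow(-1485, -1), Add(-83142, -581952))) = Add(2683, Mul(2, Rational(-1, 1485), -665094)) = Add(2683, Rational(443396, 495)) = Rational(1771481, 495)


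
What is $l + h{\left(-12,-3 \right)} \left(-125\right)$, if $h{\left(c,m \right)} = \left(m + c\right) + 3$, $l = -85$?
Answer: $1415$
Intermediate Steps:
$h{\left(c,m \right)} = 3 + c + m$ ($h{\left(c,m \right)} = \left(c + m\right) + 3 = 3 + c + m$)
$l + h{\left(-12,-3 \right)} \left(-125\right) = -85 + \left(3 - 12 - 3\right) \left(-125\right) = -85 - -1500 = -85 + 1500 = 1415$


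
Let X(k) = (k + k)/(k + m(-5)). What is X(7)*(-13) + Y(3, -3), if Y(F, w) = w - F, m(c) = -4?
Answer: -200/3 ≈ -66.667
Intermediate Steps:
X(k) = 2*k/(-4 + k) (X(k) = (k + k)/(k - 4) = (2*k)/(-4 + k) = 2*k/(-4 + k))
X(7)*(-13) + Y(3, -3) = (2*7/(-4 + 7))*(-13) + (-3 - 1*3) = (2*7/3)*(-13) + (-3 - 3) = (2*7*(⅓))*(-13) - 6 = (14/3)*(-13) - 6 = -182/3 - 6 = -200/3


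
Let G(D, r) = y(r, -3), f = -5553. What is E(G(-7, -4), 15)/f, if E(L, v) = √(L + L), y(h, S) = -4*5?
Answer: -2*I*√10/5553 ≈ -0.0011389*I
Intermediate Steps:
y(h, S) = -20
G(D, r) = -20
E(L, v) = √2*√L (E(L, v) = √(2*L) = √2*√L)
E(G(-7, -4), 15)/f = (√2*√(-20))/(-5553) = (√2*(2*I*√5))*(-1/5553) = (2*I*√10)*(-1/5553) = -2*I*√10/5553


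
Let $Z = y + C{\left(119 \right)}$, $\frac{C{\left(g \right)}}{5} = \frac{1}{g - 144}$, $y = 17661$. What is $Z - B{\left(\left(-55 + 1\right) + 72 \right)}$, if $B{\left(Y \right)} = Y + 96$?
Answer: $\frac{87734}{5} \approx 17547.0$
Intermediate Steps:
$C{\left(g \right)} = \frac{5}{-144 + g}$ ($C{\left(g \right)} = \frac{5}{g - 144} = \frac{5}{-144 + g}$)
$B{\left(Y \right)} = 96 + Y$
$Z = \frac{88304}{5}$ ($Z = 17661 + \frac{5}{-144 + 119} = 17661 + \frac{5}{-25} = 17661 + 5 \left(- \frac{1}{25}\right) = 17661 - \frac{1}{5} = \frac{88304}{5} \approx 17661.0$)
$Z - B{\left(\left(-55 + 1\right) + 72 \right)} = \frac{88304}{5} - \left(96 + \left(\left(-55 + 1\right) + 72\right)\right) = \frac{88304}{5} - \left(96 + \left(-54 + 72\right)\right) = \frac{88304}{5} - \left(96 + 18\right) = \frac{88304}{5} - 114 = \frac{87734}{5}$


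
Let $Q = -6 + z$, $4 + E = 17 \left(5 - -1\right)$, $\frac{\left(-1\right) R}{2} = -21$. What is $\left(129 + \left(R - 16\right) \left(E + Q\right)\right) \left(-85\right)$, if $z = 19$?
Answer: $-256275$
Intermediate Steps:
$R = 42$ ($R = \left(-2\right) \left(-21\right) = 42$)
$E = 98$ ($E = -4 + 17 \left(5 - -1\right) = -4 + 17 \left(5 + 1\right) = -4 + 17 \cdot 6 = -4 + 102 = 98$)
$Q = 13$ ($Q = -6 + 19 = 13$)
$\left(129 + \left(R - 16\right) \left(E + Q\right)\right) \left(-85\right) = \left(129 + \left(42 - 16\right) \left(98 + 13\right)\right) \left(-85\right) = \left(129 + 26 \cdot 111\right) \left(-85\right) = \left(129 + 2886\right) \left(-85\right) = 3015 \left(-85\right) = -256275$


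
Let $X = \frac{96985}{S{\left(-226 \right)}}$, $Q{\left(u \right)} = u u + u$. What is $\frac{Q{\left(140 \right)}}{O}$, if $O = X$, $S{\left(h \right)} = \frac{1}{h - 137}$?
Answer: $- \frac{188}{335291} \approx -0.00056071$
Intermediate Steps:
$S{\left(h \right)} = \frac{1}{-137 + h}$
$Q{\left(u \right)} = u + u^{2}$ ($Q{\left(u \right)} = u^{2} + u = u + u^{2}$)
$X = -35205555$ ($X = \frac{96985}{\frac{1}{-137 - 226}} = \frac{96985}{\frac{1}{-363}} = \frac{96985}{- \frac{1}{363}} = 96985 \left(-363\right) = -35205555$)
$O = -35205555$
$\frac{Q{\left(140 \right)}}{O} = \frac{140 \left(1 + 140\right)}{-35205555} = 140 \cdot 141 \left(- \frac{1}{35205555}\right) = 19740 \left(- \frac{1}{35205555}\right) = - \frac{188}{335291}$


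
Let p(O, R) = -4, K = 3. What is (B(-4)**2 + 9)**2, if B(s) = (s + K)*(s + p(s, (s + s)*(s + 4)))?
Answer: 5329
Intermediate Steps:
B(s) = (-4 + s)*(3 + s) (B(s) = (s + 3)*(s - 4) = (3 + s)*(-4 + s) = (-4 + s)*(3 + s))
(B(-4)**2 + 9)**2 = ((-12 + (-4)**2 - 1*(-4))**2 + 9)**2 = ((-12 + 16 + 4)**2 + 9)**2 = (8**2 + 9)**2 = (64 + 9)**2 = 73**2 = 5329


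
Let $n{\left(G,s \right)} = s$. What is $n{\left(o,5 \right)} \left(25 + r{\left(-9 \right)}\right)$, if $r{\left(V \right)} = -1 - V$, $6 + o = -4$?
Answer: $165$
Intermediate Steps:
$o = -10$ ($o = -6 - 4 = -10$)
$n{\left(o,5 \right)} \left(25 + r{\left(-9 \right)}\right) = 5 \left(25 - -8\right) = 5 \left(25 + \left(-1 + 9\right)\right) = 5 \left(25 + 8\right) = 5 \cdot 33 = 165$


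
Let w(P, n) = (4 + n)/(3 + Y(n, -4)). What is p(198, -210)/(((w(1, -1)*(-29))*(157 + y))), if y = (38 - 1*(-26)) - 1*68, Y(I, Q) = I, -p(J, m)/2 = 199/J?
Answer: 398/1317789 ≈ 0.00030202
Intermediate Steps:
p(J, m) = -398/J
w(P, n) = (4 + n)/(3 + n)
y = -4 (y = (38 + 26) - 68 = 64 - 68 = -4)
p(198, -210)/(((w(1, -1)*(-29))*(157 + y))) = (-398/198)/(((((4 - 1)/(3 - 1))*(-29))*(157 - 4))) = (-398*1/198)/((((3/2)*(-29))*153)) = -199/(99*((((½)*3)*(-29))*153)) = -199/(99*(((3/2)*(-29))*153)) = -199/(99*((-87/2*153))) = -199/(99*(-13311/2)) = -199/99*(-2/13311) = 398/1317789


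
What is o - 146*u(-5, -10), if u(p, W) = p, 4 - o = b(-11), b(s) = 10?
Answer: 724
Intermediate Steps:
o = -6 (o = 4 - 1*10 = 4 - 10 = -6)
o - 146*u(-5, -10) = -6 - 146*(-5) = -6 + 730 = 724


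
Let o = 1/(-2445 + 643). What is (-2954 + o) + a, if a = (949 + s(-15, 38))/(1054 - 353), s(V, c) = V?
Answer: -3729816341/1263202 ≈ -2952.7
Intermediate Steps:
a = 934/701 (a = (949 - 15)/(1054 - 353) = 934/701 ≈ 1.3324)
o = -1/1802 (o = 1/(-1802) = -1/1802 ≈ -0.00055494)
(-2954 + o) + a = (-2954 - 1/1802) + 934/701 = -5323109/1802 + 934/701 = -3729816341/1263202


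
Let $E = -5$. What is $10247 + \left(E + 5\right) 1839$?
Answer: $10247$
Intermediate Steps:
$10247 + \left(E + 5\right) 1839 = 10247 + \left(-5 + 5\right) 1839 = 10247 + 0 \cdot 1839 = 10247 + 0 = 10247$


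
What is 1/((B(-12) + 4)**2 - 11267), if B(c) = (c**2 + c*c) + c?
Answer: 1/67133 ≈ 1.4896e-5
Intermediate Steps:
B(c) = c + 2*c**2 (B(c) = (c**2 + c**2) + c = 2*c**2 + c = c + 2*c**2)
1/((B(-12) + 4)**2 - 11267) = 1/((-12*(1 + 2*(-12)) + 4)**2 - 11267) = 1/((-12*(1 - 24) + 4)**2 - 11267) = 1/((-12*(-23) + 4)**2 - 11267) = 1/((276 + 4)**2 - 11267) = 1/(280**2 - 11267) = 1/(78400 - 11267) = 1/67133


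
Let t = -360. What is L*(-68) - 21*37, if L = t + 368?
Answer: -1321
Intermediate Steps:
L = 8 (L = -360 + 368 = 8)
L*(-68) - 21*37 = 8*(-68) - 21*37 = -544 - 777 = -1321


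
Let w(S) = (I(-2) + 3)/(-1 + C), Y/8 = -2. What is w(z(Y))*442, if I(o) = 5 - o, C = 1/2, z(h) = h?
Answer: -8840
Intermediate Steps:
Y = -16 (Y = 8*(-2) = -16)
C = 1/2 ≈ 0.50000
w(S) = -20 (w(S) = ((5 - 1*(-2)) + 3)/(-1 + 1/2) = ((5 + 2) + 3)/(-1/2) = (7 + 3)*(-2) = 10*(-2) = -20)
w(z(Y))*442 = -20*442 = -8840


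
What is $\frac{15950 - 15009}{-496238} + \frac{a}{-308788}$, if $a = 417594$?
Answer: $- \frac{25939572610}{19154042443} \approx -1.3543$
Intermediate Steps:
$\frac{15950 - 15009}{-496238} + \frac{a}{-308788} = \frac{15950 - 15009}{-496238} + \frac{417594}{-308788} = 941 \left(- \frac{1}{496238}\right) + 417594 \left(- \frac{1}{308788}\right) = - \frac{941}{496238} - \frac{208797}{154394} = - \frac{25939572610}{19154042443}$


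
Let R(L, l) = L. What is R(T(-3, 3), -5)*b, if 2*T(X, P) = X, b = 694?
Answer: -1041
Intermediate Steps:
T(X, P) = X/2
R(T(-3, 3), -5)*b = ((½)*(-3))*694 = -3/2*694 = -1041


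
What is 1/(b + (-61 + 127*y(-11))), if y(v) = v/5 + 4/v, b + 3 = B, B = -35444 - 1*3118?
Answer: -55/2142337 ≈ -2.5673e-5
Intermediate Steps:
B = -38562 (B = -35444 - 3118 = -38562)
b = -38565 (b = -3 - 38562 = -38565)
y(v) = 4/v + v/5 (y(v) = v*(1/5) + 4/v = v/5 + 4/v = 4/v + v/5)
1/(b + (-61 + 127*y(-11))) = 1/(-38565 + (-61 + 127*(4/(-11) + (1/5)*(-11)))) = 1/(-38565 + (-61 + 127*(4*(-1/11) - 11/5))) = 1/(-38565 + (-61 + 127*(-4/11 - 11/5))) = 1/(-38565 + (-61 + 127*(-141/55))) = 1/(-38565 + (-61 - 17907/55)) = 1/(-38565 - 21262/55) = 1/(-2142337/55) = -55/2142337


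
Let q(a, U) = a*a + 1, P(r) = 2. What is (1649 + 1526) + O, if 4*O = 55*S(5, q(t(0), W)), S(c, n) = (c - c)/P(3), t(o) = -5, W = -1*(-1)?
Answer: 3175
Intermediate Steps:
W = 1
q(a, U) = 1 + a² (q(a, U) = a² + 1 = 1 + a²)
S(c, n) = 0 (S(c, n) = (c - c)/2 = 0*(½) = 0)
O = 0 (O = (55*0)/4 = (¼)*0 = 0)
(1649 + 1526) + O = (1649 + 1526) + 0 = 3175 + 0 = 3175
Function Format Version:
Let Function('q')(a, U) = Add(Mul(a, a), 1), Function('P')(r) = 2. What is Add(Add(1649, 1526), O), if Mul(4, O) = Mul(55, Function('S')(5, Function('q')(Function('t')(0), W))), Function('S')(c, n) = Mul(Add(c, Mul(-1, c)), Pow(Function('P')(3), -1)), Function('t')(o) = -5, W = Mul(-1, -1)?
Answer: 3175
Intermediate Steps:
W = 1
Function('q')(a, U) = Add(1, Pow(a, 2)) (Function('q')(a, U) = Add(Pow(a, 2), 1) = Add(1, Pow(a, 2)))
Function('S')(c, n) = 0 (Function('S')(c, n) = Mul(Add(c, Mul(-1, c)), Pow(2, -1)) = Mul(0, Rational(1, 2)) = 0)
O = 0 (O = Mul(Rational(1, 4), Mul(55, 0)) = Mul(Rational(1, 4), 0) = 0)
Add(Add(1649, 1526), O) = Add(Add(1649, 1526), 0) = Add(3175, 0) = 3175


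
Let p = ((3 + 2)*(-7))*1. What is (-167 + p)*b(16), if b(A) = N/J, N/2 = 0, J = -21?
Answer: 0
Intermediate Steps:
N = 0 (N = 2*0 = 0)
b(A) = 0 (b(A) = 0/(-21) = 0*(-1/21) = 0)
p = -35 (p = (5*(-7))*1 = -35*1 = -35)
(-167 + p)*b(16) = (-167 - 35)*0 = -202*0 = 0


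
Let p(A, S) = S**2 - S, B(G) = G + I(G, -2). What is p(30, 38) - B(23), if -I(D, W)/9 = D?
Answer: 1590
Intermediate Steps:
I(D, W) = -9*D
B(G) = -8*G (B(G) = G - 9*G = -8*G)
p(30, 38) - B(23) = 38*(-1 + 38) - (-8)*23 = 38*37 - 1*(-184) = 1406 + 184 = 1590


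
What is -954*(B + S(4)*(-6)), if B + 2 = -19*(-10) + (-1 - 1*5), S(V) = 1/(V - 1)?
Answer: -171720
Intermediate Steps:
S(V) = 1/(-1 + V)
B = 182 (B = -2 + (-19*(-10) + (-1 - 1*5)) = -2 + (190 + (-1 - 5)) = -2 + (190 - 6) = -2 + 184 = 182)
-954*(B + S(4)*(-6)) = -954*(182 - 6/(-1 + 4)) = -954*(182 - 6/3) = -954*(182 + (1/3)*(-6)) = -954*(182 - 2) = -954*180 = -171720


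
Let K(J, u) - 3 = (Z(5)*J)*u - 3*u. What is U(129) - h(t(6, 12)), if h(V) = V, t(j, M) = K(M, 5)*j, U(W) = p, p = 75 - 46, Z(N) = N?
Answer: -1699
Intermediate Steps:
K(J, u) = 3 - 3*u + 5*J*u (K(J, u) = 3 + ((5*J)*u - 3*u) = 3 + (5*J*u - 3*u) = 3 + (-3*u + 5*J*u) = 3 - 3*u + 5*J*u)
p = 29
U(W) = 29
t(j, M) = j*(-12 + 25*M) (t(j, M) = (3 - 3*5 + 5*M*5)*j = (3 - 15 + 25*M)*j = (-12 + 25*M)*j = j*(-12 + 25*M))
U(129) - h(t(6, 12)) = 29 - 6*(-12 + 25*12) = 29 - 6*(-12 + 300) = 29 - 6*288 = 29 - 1*1728 = 29 - 1728 = -1699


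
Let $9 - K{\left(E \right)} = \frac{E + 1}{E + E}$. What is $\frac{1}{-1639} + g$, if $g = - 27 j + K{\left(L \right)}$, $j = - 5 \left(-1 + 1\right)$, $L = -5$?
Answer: $\frac{70472}{8195} \approx 8.5994$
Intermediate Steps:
$K{\left(E \right)} = 9 - \frac{1 + E}{2 E}$ ($K{\left(E \right)} = 9 - \frac{E + 1}{E + E} = 9 - \frac{1 + E}{2 E}$)
$j = 0$ ($j = \left(-5\right) 0 = 0$)
$g = \frac{43}{5}$ ($g = \left(-27\right) 0 + \frac{-1 + 17 \left(-5\right)}{2 \left(-5\right)} = 0 + \frac{1}{2} \left(- \frac{1}{5}\right) \left(-1 - 85\right) = 0 + \frac{1}{2} \left(- \frac{1}{5}\right) \left(-86\right) = 0 + \frac{43}{5} = \frac{43}{5} \approx 8.6$)
$\frac{1}{-1639} + g = \frac{1}{-1639} + \frac{43}{5} = - \frac{1}{1639} + \frac{43}{5} = \frac{70472}{8195}$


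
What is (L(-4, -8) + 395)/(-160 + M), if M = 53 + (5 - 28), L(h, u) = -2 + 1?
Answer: -197/65 ≈ -3.0308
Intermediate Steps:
L(h, u) = -1
M = 30 (M = 53 - 23 = 30)
(L(-4, -8) + 395)/(-160 + M) = (-1 + 395)/(-160 + 30) = 394/(-130) = 394*(-1/130) = -197/65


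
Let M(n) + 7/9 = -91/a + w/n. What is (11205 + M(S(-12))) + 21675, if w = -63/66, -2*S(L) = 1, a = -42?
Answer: 6510893/198 ≈ 32883.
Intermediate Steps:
S(L) = -½ (S(L) = -½*1 = -½)
w = -21/22 (w = -63*1/66 = -21/22 ≈ -0.95455)
M(n) = 25/18 - 21/(22*n) (M(n) = -7/9 + (-91/(-42) - 21/(22*n)) = -7/9 + (-91*(-1/42) - 21/(22*n)) = -7/9 + (13/6 - 21/(22*n)) = 25/18 - 21/(22*n))
(11205 + M(S(-12))) + 21675 = (11205 + (-189 + 275*(-½))/(198*(-½))) + 21675 = (11205 + (1/198)*(-2)*(-189 - 275/2)) + 21675 = (11205 + (1/198)*(-2)*(-653/2)) + 21675 = (11205 + 653/198) + 21675 = 2219243/198 + 21675 = 6510893/198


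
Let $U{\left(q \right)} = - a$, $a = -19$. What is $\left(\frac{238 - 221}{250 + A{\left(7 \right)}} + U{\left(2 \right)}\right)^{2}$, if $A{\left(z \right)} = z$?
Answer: $\frac{24010000}{66049} \approx 363.52$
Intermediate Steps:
$U{\left(q \right)} = 19$ ($U{\left(q \right)} = \left(-1\right) \left(-19\right) = 19$)
$\left(\frac{238 - 221}{250 + A{\left(7 \right)}} + U{\left(2 \right)}\right)^{2} = \left(\frac{238 - 221}{250 + 7} + 19\right)^{2} = \left(\frac{17}{257} + 19\right)^{2} = \left(\frac{4900}{257}\right)^{2} = \frac{24010000}{66049}$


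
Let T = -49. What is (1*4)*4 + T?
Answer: -33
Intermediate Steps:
(1*4)*4 + T = (1*4)*4 - 49 = 4*4 - 49 = 16 - 49 = -33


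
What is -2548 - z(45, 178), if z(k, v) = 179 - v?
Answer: -2549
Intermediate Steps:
-2548 - z(45, 178) = -2548 - (179 - 1*178) = -2548 - (179 - 178) = -2548 - 1*1 = -2548 - 1 = -2549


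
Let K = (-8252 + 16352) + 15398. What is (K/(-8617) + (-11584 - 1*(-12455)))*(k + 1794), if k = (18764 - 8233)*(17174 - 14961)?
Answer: 174380082426373/8617 ≈ 2.0237e+10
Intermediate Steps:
k = 23305103 (k = 10531*2213 = 23305103)
K = 23498 (K = 8100 + 15398 = 23498)
(K/(-8617) + (-11584 - 1*(-12455)))*(k + 1794) = (23498/(-8617) + (-11584 - 1*(-12455)))*(23305103 + 1794) = (23498*(-1/8617) + (-11584 + 12455))*23306897 = (-23498/8617 + 871)*23306897 = (7481909/8617)*23306897 = 174380082426373/8617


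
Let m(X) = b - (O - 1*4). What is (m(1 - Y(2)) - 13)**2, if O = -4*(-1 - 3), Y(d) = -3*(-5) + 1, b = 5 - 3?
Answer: 529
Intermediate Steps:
b = 2
Y(d) = 16 (Y(d) = 15 + 1 = 16)
O = 16 (O = -4*(-4) = 16)
m(X) = -10 (m(X) = 2 - (16 - 1*4) = 2 - (16 - 4) = 2 - 1*12 = 2 - 12 = -10)
(m(1 - Y(2)) - 13)**2 = (-10 - 13)**2 = (-23)**2 = 529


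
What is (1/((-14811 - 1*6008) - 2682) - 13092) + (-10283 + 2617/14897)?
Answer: -8183395042655/350094397 ≈ -23375.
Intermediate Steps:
(1/((-14811 - 1*6008) - 2682) - 13092) + (-10283 + 2617/14897) = (1/((-14811 - 6008) - 2682) - 13092) + (-10283 + 2617*(1/14897)) = (1/(-20819 - 2682) - 13092) + (-10283 + 2617/14897) = (1/(-23501) - 13092) - 153183234/14897 = (-1/23501 - 13092) - 153183234/14897 = -307675093/23501 - 153183234/14897 = -8183395042655/350094397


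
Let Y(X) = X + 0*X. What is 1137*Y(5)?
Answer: 5685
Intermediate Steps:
Y(X) = X (Y(X) = X + 0 = X)
1137*Y(5) = 1137*5 = 5685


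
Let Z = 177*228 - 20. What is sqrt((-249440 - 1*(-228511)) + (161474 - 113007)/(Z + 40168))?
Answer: I*sqrt(33908682268374)/40252 ≈ 144.67*I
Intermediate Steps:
Z = 40336 (Z = 40356 - 20 = 40336)
sqrt((-249440 - 1*(-228511)) + (161474 - 113007)/(Z + 40168)) = sqrt((-249440 - 1*(-228511)) + (161474 - 113007)/(40336 + 40168)) = sqrt((-249440 + 228511) + 48467/80504) = sqrt(-20929 + 48467*(1/80504)) = sqrt(-20929 + 48467/80504) = sqrt(-1684819749/80504) = I*sqrt(33908682268374)/40252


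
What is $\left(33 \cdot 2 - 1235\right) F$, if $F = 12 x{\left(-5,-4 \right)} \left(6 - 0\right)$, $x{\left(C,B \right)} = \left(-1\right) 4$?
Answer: $336672$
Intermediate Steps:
$x{\left(C,B \right)} = -4$
$F = -288$ ($F = 12 \left(-4\right) \left(6 - 0\right) = - 48 \left(6 + 0\right) = \left(-48\right) 6 = -288$)
$\left(33 \cdot 2 - 1235\right) F = \left(33 \cdot 2 - 1235\right) \left(-288\right) = \left(66 - 1235\right) \left(-288\right) = \left(-1169\right) \left(-288\right) = 336672$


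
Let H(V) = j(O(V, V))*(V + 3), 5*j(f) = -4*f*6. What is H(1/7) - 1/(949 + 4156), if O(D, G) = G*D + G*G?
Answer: -1078519/1751015 ≈ -0.61594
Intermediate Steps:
O(D, G) = G² + D*G (O(D, G) = D*G + G² = G² + D*G)
j(f) = -24*f/5 (j(f) = (-4*f*6)/5 = (-24*f)/5 = -24*f/5)
H(V) = -48*V²*(3 + V)/5 (H(V) = (-24*V*(V + V)/5)*(V + 3) = (-24*V*2*V/5)*(3 + V) = (-48*V²/5)*(3 + V) = -48*V²*(3 + V)/5)
H(1/7) - 1/(949 + 4156) = 48*(1/7)²*(-3 - 1/7)/5 - 1/(949 + 4156) = 48*(⅐)²*(-3 - 1*⅐)/5 - 1/5105 = (48/5)*(1/49)*(-3 - ⅐) - 1*1/5105 = (48/5)*(1/49)*(-22/7) - 1/5105 = -1056/1715 - 1/5105 = -1078519/1751015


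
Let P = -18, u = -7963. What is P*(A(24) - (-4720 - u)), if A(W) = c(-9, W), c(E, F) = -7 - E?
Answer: 58338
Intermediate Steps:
A(W) = 2 (A(W) = -7 - 1*(-9) = -7 + 9 = 2)
P*(A(24) - (-4720 - u)) = -18*(2 - (-4720 - 1*(-7963))) = -18*(2 - (-4720 + 7963)) = -18*(2 - 1*3243) = -18*(2 - 3243) = -18*(-3241) = 58338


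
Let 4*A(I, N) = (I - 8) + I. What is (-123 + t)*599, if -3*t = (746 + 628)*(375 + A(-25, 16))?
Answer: -98973968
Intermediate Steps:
A(I, N) = -2 + I/2 (A(I, N) = ((I - 8) + I)/4 = ((-8 + I) + I)/4 = (-8 + 2*I)/4 = -2 + I/2)
t = -165109 (t = -(746 + 628)*(375 + (-2 + (½)*(-25)))/3 = -458*(375 + (-2 - 25/2)) = -458*(375 - 29/2) = -458*721/2 = -⅓*495327 = -165109)
(-123 + t)*599 = (-123 - 165109)*599 = -165232*599 = -98973968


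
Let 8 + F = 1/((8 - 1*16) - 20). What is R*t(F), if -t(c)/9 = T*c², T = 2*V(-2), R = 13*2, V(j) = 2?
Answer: -5923125/98 ≈ -60440.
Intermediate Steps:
R = 26
T = 4 (T = 2*2 = 4)
F = -225/28 (F = -8 + 1/((8 - 1*16) - 20) = -8 + 1/((8 - 16) - 20) = -8 + 1/(-8 - 20) = -8 + 1/(-28) = -8 - 1/28 = -225/28 ≈ -8.0357)
t(c) = -36*c²
R*t(F) = 26*(-36*(-225/28)²) = 26*(-36*50625/784) = 26*(-455625/196) = -5923125/98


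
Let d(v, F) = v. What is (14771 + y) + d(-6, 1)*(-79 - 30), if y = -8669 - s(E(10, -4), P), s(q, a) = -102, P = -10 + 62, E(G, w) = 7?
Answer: 6858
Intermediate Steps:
P = 52
y = -8567 (y = -8669 - 1*(-102) = -8669 + 102 = -8567)
(14771 + y) + d(-6, 1)*(-79 - 30) = (14771 - 8567) - 6*(-79 - 30) = 6204 - 6*(-109) = 6204 + 654 = 6858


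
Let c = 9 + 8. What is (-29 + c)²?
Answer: 144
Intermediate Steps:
c = 17
(-29 + c)² = (-29 + 17)² = (-12)² = 144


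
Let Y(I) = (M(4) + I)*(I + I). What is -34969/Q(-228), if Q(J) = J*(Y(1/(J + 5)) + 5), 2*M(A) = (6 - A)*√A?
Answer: 1738973401/56488140 ≈ 30.785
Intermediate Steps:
M(A) = √A*(6 - A)/2 (M(A) = ((6 - A)*√A)/2 = (√A*(6 - A))/2 = √A*(6 - A)/2)
Y(I) = 2*I*(2 + I) (Y(I) = (√4*(6 - 1*4)/2 + I)*(I + I) = ((½)*2*(6 - 4) + I)*(2*I) = ((½)*2*2 + I)*(2*I) = (2 + I)*(2*I) = 2*I*(2 + I))
Q(J) = J*(5 + 2*(2 + 1/(5 + J))/(5 + J)) (Q(J) = J*(2*(2 + 1/(J + 5))/(J + 5) + 5) = J*(2*(2 + 1/(5 + J))/(5 + J) + 5) = J*(5 + 2*(2 + 1/(5 + J))/(5 + J)))
-34969/Q(-228) = -34969*(-(5 - 228)²/(228*(22 + 4*(-228) + 5*(5 - 228)²))) = -34969*(-49729/(228*(22 - 912 + 5*(-223)²))) = -34969*(-49729/(228*(22 - 912 + 5*49729))) = -34969*(-49729/(228*(22 - 912 + 248645))) = -34969/((-228*1/49729*247755)) = -34969/(-56488140/49729) = -34969*(-49729/56488140) = 1738973401/56488140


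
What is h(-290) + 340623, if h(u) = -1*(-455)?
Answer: 341078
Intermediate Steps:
h(u) = 455
h(-290) + 340623 = 455 + 340623 = 341078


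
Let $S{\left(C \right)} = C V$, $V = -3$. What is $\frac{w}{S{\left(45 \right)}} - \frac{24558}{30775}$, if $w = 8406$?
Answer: $- \frac{5822444}{92325} \approx -63.065$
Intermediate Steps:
$S{\left(C \right)} = - 3 C$ ($S{\left(C \right)} = C \left(-3\right) = - 3 C$)
$\frac{w}{S{\left(45 \right)}} - \frac{24558}{30775} = \frac{8406}{\left(-3\right) 45} - \frac{24558}{30775} = \frac{8406}{-135} - \frac{24558}{30775} = 8406 \left(- \frac{1}{135}\right) - \frac{24558}{30775} = - \frac{934}{15} - \frac{24558}{30775} = - \frac{5822444}{92325}$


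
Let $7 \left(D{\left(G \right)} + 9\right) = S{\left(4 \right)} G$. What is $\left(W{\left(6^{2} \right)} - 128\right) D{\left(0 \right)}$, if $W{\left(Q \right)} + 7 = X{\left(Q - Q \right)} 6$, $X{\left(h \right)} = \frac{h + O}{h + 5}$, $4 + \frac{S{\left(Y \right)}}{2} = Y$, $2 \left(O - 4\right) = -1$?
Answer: $\frac{5886}{5} \approx 1177.2$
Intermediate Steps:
$O = \frac{7}{2}$ ($O = 4 + \frac{1}{2} \left(-1\right) = 4 - \frac{1}{2} = \frac{7}{2} \approx 3.5$)
$S{\left(Y \right)} = -8 + 2 Y$
$X{\left(h \right)} = \frac{\frac{7}{2} + h}{5 + h}$ ($X{\left(h \right)} = \frac{h + \frac{7}{2}}{h + 5} = \frac{\frac{7}{2} + h}{5 + h}$)
$D{\left(G \right)} = -9$ ($D{\left(G \right)} = -9 + \frac{\left(-8 + 2 \cdot 4\right) G}{7} = -9 + \frac{\left(-8 + 8\right) G}{7} = -9 + \frac{0 G}{7} = -9 + \frac{1}{7} \cdot 0 = -9 + 0 = -9$)
$W{\left(Q \right)} = - \frac{14}{5}$ ($W{\left(Q \right)} = -7 + \frac{\frac{7}{2} + \left(Q - Q\right)}{5 + \left(Q - Q\right)} 6 = -7 + \frac{\frac{7}{2} + 0}{5 + 0} \cdot 6 = -7 + \frac{1}{5} \cdot \frac{7}{2} \cdot 6 = -7 + \frac{7}{10} \cdot 6 = -7 + \frac{21}{5} = - \frac{14}{5}$)
$\left(W{\left(6^{2} \right)} - 128\right) D{\left(0 \right)} = \left(- \frac{14}{5} - 128\right) \left(-9\right) = \left(- \frac{654}{5}\right) \left(-9\right) = \frac{5886}{5}$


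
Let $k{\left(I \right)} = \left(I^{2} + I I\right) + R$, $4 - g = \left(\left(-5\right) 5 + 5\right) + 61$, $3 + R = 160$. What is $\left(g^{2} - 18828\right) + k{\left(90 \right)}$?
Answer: $-1102$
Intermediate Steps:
$R = 157$ ($R = -3 + 160 = 157$)
$g = -37$ ($g = 4 - \left(\left(\left(-5\right) 5 + 5\right) + 61\right) = 4 - \left(\left(-25 + 5\right) + 61\right) = 4 - \left(-20 + 61\right) = 4 - 41 = -37$)
$k{\left(I \right)} = 157 + 2 I^{2}$ ($k{\left(I \right)} = \left(I^{2} + I I\right) + 157 = \left(I^{2} + I^{2}\right) + 157 = 2 I^{2} + 157 = 157 + 2 I^{2}$)
$\left(g^{2} - 18828\right) + k{\left(90 \right)} = \left(\left(-37\right)^{2} - 18828\right) + \left(157 + 2 \cdot 90^{2}\right) = \left(1369 - 18828\right) + \left(157 + 2 \cdot 8100\right) = -17459 + \left(157 + 16200\right) = -17459 + 16357 = -1102$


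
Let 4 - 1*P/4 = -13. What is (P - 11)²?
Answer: 3249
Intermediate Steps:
P = 68 (P = 16 - 4*(-13) = 16 + 52 = 68)
(P - 11)² = (68 - 11)² = 57² = 3249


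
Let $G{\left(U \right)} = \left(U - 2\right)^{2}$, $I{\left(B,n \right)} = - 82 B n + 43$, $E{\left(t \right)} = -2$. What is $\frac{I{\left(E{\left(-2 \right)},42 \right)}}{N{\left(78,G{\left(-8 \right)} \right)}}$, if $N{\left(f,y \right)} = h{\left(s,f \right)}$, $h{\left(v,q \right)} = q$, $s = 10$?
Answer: $\frac{6931}{78} \approx 88.859$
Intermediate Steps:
$I{\left(B,n \right)} = 43 - 82 B n$ ($I{\left(B,n \right)} = - 82 B n + 43 = 43 - 82 B n$)
$G{\left(U \right)} = \left(-2 + U\right)^{2}$
$N{\left(f,y \right)} = f$
$\frac{I{\left(E{\left(-2 \right)},42 \right)}}{N{\left(78,G{\left(-8 \right)} \right)}} = \frac{43 - \left(-164\right) 42}{78} = \left(43 + 6888\right) \frac{1}{78} = 6931 \cdot \frac{1}{78} = \frac{6931}{78}$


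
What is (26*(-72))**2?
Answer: 3504384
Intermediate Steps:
(26*(-72))**2 = (-1872)**2 = 3504384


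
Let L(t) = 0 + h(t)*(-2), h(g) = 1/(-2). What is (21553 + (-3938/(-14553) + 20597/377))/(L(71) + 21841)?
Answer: 5388698080/5447078091 ≈ 0.98928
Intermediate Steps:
h(g) = -½
L(t) = 1 (L(t) = 0 - ½*(-2) = 0 + 1 = 1)
(21553 + (-3938/(-14553) + 20597/377))/(L(71) + 21841) = (21553 + (-3938/(-14553) + 20597/377))/(1 + 21841) = (21553 + (-3938*(-1/14553) + 20597*(1/377)))/21842 = (21553 + (358/1323 + 20597/377))*(1/21842) = (21553 + 27384797/498771)*(1/21842) = (10777396160/498771)*(1/21842) = 5388698080/5447078091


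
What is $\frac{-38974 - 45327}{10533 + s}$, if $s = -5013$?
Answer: $- \frac{84301}{5520} \approx -15.272$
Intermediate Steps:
$\frac{-38974 - 45327}{10533 + s} = \frac{-38974 - 45327}{10533 - 5013} = - \frac{84301}{5520}$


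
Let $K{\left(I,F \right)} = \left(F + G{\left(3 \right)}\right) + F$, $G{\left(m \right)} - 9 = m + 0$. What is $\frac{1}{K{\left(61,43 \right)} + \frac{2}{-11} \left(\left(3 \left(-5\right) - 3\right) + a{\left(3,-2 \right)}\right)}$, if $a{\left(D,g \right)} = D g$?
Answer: $\frac{11}{1126} \approx 0.0097691$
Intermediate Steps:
$G{\left(m \right)} = 9 + m$ ($G{\left(m \right)} = 9 + \left(m + 0\right) = 9 + m$)
$K{\left(I,F \right)} = 12 + 2 F$ ($K{\left(I,F \right)} = \left(F + \left(9 + 3\right)\right) + F = \left(F + 12\right) + F = \left(12 + F\right) + F = 12 + 2 F$)
$\frac{1}{K{\left(61,43 \right)} + \frac{2}{-11} \left(\left(3 \left(-5\right) - 3\right) + a{\left(3,-2 \right)}\right)} = \frac{1}{\left(12 + 2 \cdot 43\right) + \frac{2}{-11} \left(\left(3 \left(-5\right) - 3\right) + 3 \left(-2\right)\right)} = \frac{1}{\left(12 + 86\right) + 2 \left(- \frac{1}{11}\right) \left(\left(-15 - 3\right) - 6\right)} = \frac{1}{98 - \frac{2 \left(-18 - 6\right)}{11}} = \frac{1}{98 - - \frac{48}{11}} = \frac{1}{98 + \frac{48}{11}} = \frac{1}{\frac{1126}{11}} = \frac{11}{1126}$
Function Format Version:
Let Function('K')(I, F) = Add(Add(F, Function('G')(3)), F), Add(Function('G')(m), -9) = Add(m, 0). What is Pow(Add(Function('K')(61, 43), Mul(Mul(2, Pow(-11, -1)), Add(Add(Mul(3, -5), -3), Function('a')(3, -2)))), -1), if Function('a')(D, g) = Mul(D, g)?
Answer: Rational(11, 1126) ≈ 0.0097691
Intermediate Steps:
Function('G')(m) = Add(9, m) (Function('G')(m) = Add(9, Add(m, 0)) = Add(9, m))
Function('K')(I, F) = Add(12, Mul(2, F)) (Function('K')(I, F) = Add(Add(F, Add(9, 3)), F) = Add(Add(F, 12), F) = Add(Add(12, F), F) = Add(12, Mul(2, F)))
Pow(Add(Function('K')(61, 43), Mul(Mul(2, Pow(-11, -1)), Add(Add(Mul(3, -5), -3), Function('a')(3, -2)))), -1) = Pow(Add(Add(12, Mul(2, 43)), Mul(Mul(2, Pow(-11, -1)), Add(Add(Mul(3, -5), -3), Mul(3, -2)))), -1) = Pow(Add(Add(12, 86), Mul(Mul(2, Rational(-1, 11)), Add(Add(-15, -3), -6))), -1) = Pow(Add(98, Mul(Rational(-2, 11), Add(-18, -6))), -1) = Pow(Add(98, Mul(Rational(-2, 11), -24)), -1) = Pow(Add(98, Rational(48, 11)), -1) = Pow(Rational(1126, 11), -1) = Rational(11, 1126)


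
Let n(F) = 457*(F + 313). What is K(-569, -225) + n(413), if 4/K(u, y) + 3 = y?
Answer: 18911573/57 ≈ 3.3178e+5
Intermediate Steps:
K(u, y) = 4/(-3 + y)
n(F) = 143041 + 457*F (n(F) = 457*(313 + F) = 143041 + 457*F)
K(-569, -225) + n(413) = 4/(-3 - 225) + (143041 + 457*413) = 4/(-228) + (143041 + 188741) = 4*(-1/228) + 331782 = -1/57 + 331782 = 18911573/57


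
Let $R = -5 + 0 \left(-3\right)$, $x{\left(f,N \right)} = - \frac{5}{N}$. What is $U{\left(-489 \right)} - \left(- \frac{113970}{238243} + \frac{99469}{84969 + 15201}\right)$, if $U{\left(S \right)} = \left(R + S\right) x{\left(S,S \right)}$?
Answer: $- \frac{21650557556821}{3889962613530} \approx -5.5658$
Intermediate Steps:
$R = -5$ ($R = -5 + 0 = -5$)
$U{\left(S \right)} = - \frac{5 \left(-5 + S\right)}{S}$ ($U{\left(S \right)} = \left(-5 + S\right) \left(- \frac{5}{S}\right) = - \frac{5 \left(-5 + S\right)}{S}$)
$U{\left(-489 \right)} - \left(- \frac{113970}{238243} + \frac{99469}{84969 + 15201}\right) = \left(-5 + \frac{25}{-489}\right) - \left(- \frac{113970}{238243} + \frac{99469}{84969 + 15201}\right) = \left(-5 + 25 \left(- \frac{1}{489}\right)\right) - \left(- \frac{113970}{238243} + \frac{99469}{100170}\right) = \left(-5 - \frac{25}{489}\right) + \left(\left(-99469\right) \frac{1}{100170} + \frac{113970}{238243}\right) = - \frac{2470}{489} + \left(- \frac{99469}{100170} + \frac{113970}{238243}\right) = - \frac{2470}{489} - \frac{12281418067}{23864801310} = - \frac{21650557556821}{3889962613530}$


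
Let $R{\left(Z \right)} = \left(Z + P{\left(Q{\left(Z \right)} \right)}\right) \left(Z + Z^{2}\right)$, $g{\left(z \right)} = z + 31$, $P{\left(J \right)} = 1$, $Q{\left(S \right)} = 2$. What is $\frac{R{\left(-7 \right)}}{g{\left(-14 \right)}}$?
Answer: $- \frac{252}{17} \approx -14.824$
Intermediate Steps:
$g{\left(z \right)} = 31 + z$
$R{\left(Z \right)} = \left(1 + Z\right) \left(Z + Z^{2}\right)$ ($R{\left(Z \right)} = \left(Z + 1\right) \left(Z + Z^{2}\right) = \left(1 + Z\right) \left(Z + Z^{2}\right)$)
$\frac{R{\left(-7 \right)}}{g{\left(-14 \right)}} = \frac{\left(-7\right) \left(1 + \left(-7\right)^{2} + 2 \left(-7\right)\right)}{31 - 14} = \frac{\left(-7\right) \left(1 + 49 - 14\right)}{17} = \left(-7\right) 36 \cdot \frac{1}{17} = \left(-252\right) \frac{1}{17} = - \frac{252}{17}$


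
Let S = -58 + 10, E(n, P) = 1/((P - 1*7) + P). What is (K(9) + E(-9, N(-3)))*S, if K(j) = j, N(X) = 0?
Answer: -2976/7 ≈ -425.14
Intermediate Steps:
E(n, P) = 1/(-7 + 2*P) (E(n, P) = 1/((P - 7) + P) = 1/((-7 + P) + P) = 1/(-7 + 2*P))
S = -48
(K(9) + E(-9, N(-3)))*S = (9 + 1/(-7 + 2*0))*(-48) = (9 + 1/(-7 + 0))*(-48) = (9 + 1/(-7))*(-48) = (9 - 1/7)*(-48) = (62/7)*(-48) = -2976/7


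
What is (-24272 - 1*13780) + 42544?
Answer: 4492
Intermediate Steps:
(-24272 - 1*13780) + 42544 = (-24272 - 13780) + 42544 = -38052 + 42544 = 4492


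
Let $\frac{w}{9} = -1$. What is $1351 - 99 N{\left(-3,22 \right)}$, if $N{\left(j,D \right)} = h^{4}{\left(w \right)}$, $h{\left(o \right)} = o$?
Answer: $-648188$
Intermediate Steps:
$w = -9$ ($w = 9 \left(-1\right) = -9$)
$N{\left(j,D \right)} = 6561$ ($N{\left(j,D \right)} = \left(-9\right)^{4} = 6561$)
$1351 - 99 N{\left(-3,22 \right)} = 1351 - 649539 = -648188$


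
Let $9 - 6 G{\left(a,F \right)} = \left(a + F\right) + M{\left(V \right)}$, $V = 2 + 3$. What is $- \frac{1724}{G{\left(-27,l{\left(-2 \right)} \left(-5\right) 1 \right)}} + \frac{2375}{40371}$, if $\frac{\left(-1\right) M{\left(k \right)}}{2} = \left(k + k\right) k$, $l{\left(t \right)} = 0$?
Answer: $- \frac{52159328}{686307} \approx -76.0$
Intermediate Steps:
$V = 5$
$M{\left(k \right)} = - 4 k^{2}$ ($M{\left(k \right)} = - 2 \left(k + k\right) k = - 2 \cdot 2 k k = - 2 \cdot 2 k^{2} = - 4 k^{2}$)
$G{\left(a,F \right)} = \frac{109}{6} - \frac{F}{6} - \frac{a}{6}$ ($G{\left(a,F \right)} = \frac{3}{2} - \frac{\left(a + F\right) - 4 \cdot 5^{2}}{6} = \frac{3}{2} - \frac{\left(F + a\right) - 100}{6} = \frac{3}{2} - \frac{-100 + F + a}{6} = \frac{3}{2} - \left(- \frac{50}{3} + \frac{F}{6} + \frac{a}{6}\right) = \frac{109}{6} - \frac{F}{6} - \frac{a}{6}$)
$- \frac{1724}{G{\left(-27,l{\left(-2 \right)} \left(-5\right) 1 \right)}} + \frac{2375}{40371} = - \frac{1724}{\frac{109}{6} - \frac{0 \left(-5\right) 1}{6} - - \frac{9}{2}} + \frac{2375}{40371} = - \frac{1724}{\frac{109}{6} - \frac{0 \cdot 1}{6} + \frac{9}{2}} + 2375 \cdot \frac{1}{40371} = - \frac{1724}{\frac{109}{6} - 0 + \frac{9}{2}} + \frac{2375}{40371} = - \frac{1724}{\frac{109}{6} + 0 + \frac{9}{2}} + \frac{2375}{40371} = - \frac{1724}{\frac{68}{3}} + \frac{2375}{40371} = \left(-1724\right) \frac{3}{68} + \frac{2375}{40371} = - \frac{1293}{17} + \frac{2375}{40371} = - \frac{52159328}{686307}$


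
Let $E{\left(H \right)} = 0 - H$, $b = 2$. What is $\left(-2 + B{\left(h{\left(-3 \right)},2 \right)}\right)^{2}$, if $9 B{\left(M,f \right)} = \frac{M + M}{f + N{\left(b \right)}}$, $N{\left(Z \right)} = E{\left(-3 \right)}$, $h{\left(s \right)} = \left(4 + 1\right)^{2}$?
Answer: $\frac{64}{81} \approx 0.79012$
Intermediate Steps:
$h{\left(s \right)} = 25$ ($h{\left(s \right)} = 5^{2} = 25$)
$E{\left(H \right)} = - H$
$N{\left(Z \right)} = 3$ ($N{\left(Z \right)} = \left(-1\right) \left(-3\right) = 3$)
$B{\left(M,f \right)} = \frac{2 M}{9 \left(3 + f\right)}$ ($B{\left(M,f \right)} = \frac{\left(M + M\right) \frac{1}{f + 3}}{9} = \frac{2 M \frac{1}{3 + f}}{9} = \frac{2 M}{9 \left(3 + f\right)}$)
$\left(-2 + B{\left(h{\left(-3 \right)},2 \right)}\right)^{2} = \left(-2 + \frac{2}{9} \cdot 25 \frac{1}{3 + 2}\right)^{2} = \left(-2 + \frac{2}{9} \cdot 25 \cdot \frac{1}{5}\right)^{2} = \left(-2 + \frac{10}{9}\right)^{2} = \left(- \frac{8}{9}\right)^{2} = \frac{64}{81}$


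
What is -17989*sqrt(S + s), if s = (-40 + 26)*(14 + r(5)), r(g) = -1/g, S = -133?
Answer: -17989*I*sqrt(8155)/5 ≈ -3.249e+5*I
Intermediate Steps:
s = -966/5 (s = (-40 + 26)*(14 - 1/5) = -14*(14 - 1*1/5) = -14*(14 - 1/5) = -14*69/5 = -966/5 ≈ -193.20)
-17989*sqrt(S + s) = -17989*sqrt(-133 - 966/5) = -17989*I*sqrt(8155)/5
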